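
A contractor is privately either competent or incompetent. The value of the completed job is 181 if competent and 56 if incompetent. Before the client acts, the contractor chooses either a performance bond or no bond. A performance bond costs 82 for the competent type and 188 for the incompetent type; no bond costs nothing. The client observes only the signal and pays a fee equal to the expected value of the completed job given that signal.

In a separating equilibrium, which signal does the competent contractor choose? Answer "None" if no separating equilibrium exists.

Try competent → bond, incompetent → no bond:
  Under separation the client infers type exactly: bond → competent (pays 181), no bond → incompetent (pays 56).
  Competent: bond gives 181 − 82 = 99; no bond gives 56 − 0 = 56. No deviation. ✓
  Incompetent: no bond gives 56 − 0 = 56; bond gives 181 − 188 = -7. No deviation. ✓
Both hold — the competent type sends bond.

bond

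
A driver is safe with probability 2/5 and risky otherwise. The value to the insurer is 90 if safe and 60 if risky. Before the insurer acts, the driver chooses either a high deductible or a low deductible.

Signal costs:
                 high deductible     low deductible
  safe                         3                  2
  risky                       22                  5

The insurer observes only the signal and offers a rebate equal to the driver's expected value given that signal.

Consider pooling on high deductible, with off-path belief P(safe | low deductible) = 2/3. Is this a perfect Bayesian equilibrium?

No

On the equilibrium path (high deductible) the insurer holds the prior 2/5 and pays 2/5·90 + 3/5·60 = 72. Off-path (low deductible) belief 2/3 gives 2/3·90 + 1/3·60 = 80.
Safe: high deductible gives 72 − 3 = 69; low deductible gives 80 − 2 = 78. Deviates. ✗
Risky: high deductible gives 72 − 22 = 50; low deductible gives 80 − 5 = 75. Deviates. ✗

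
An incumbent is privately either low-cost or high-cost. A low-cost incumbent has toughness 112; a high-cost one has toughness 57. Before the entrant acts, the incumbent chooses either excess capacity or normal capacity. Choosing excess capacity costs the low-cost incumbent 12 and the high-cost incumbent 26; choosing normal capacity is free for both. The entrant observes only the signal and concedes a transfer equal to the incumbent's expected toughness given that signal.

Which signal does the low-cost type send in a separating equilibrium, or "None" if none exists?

Try low-cost → excess capacity, high-cost → normal capacity:
  Under separation the entrant infers type exactly: excess capacity → low-cost (pays 112), normal capacity → high-cost (pays 57).
  Low-cost: excess capacity gives 112 − 12 = 100; normal capacity gives 57 − 0 = 57. No deviation. ✓
  High-cost: normal capacity gives 57 − 0 = 57; excess capacity gives 112 − 26 = 86. Would deviate. ✗
Try low-cost → normal capacity, high-cost → excess capacity:
  Under separation the entrant infers type exactly: normal capacity → low-cost (pays 112), excess capacity → high-cost (pays 57).
  Low-cost: normal capacity gives 112 − 0 = 112; excess capacity gives 57 − 12 = 45. No deviation. ✓
  High-cost: excess capacity gives 57 − 26 = 31; normal capacity gives 112 − 0 = 112. Would deviate. ✗
Neither assignment is incentive-compatible.

None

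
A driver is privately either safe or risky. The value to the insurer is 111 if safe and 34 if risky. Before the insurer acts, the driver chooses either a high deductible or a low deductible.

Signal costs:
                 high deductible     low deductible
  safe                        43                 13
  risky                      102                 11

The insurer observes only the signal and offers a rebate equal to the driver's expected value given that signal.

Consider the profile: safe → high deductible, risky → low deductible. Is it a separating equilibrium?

Under separation the insurer infers type exactly: high deductible → safe (pays 111), low deductible → risky (pays 34).
Safe: high deductible gives 111 − 43 = 68; low deductible gives 34 − 13 = 21. No deviation. ✓
Risky: low deductible gives 34 − 11 = 23; high deductible gives 111 − 102 = 9. No deviation. ✓
Both incentive constraints hold.

Yes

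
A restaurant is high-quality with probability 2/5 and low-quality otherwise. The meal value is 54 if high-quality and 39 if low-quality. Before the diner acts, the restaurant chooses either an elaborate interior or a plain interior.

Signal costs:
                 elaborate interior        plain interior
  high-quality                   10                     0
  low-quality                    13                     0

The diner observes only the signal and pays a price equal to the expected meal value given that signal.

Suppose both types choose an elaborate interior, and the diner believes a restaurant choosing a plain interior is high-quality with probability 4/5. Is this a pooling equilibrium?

No

At the pooled signal (elaborate interior) the diner holds the prior 2/5 and pays 2/5·54 + 3/5·39 = 45. Off-path (plain interior) belief 4/5 gives 4/5·54 + 1/5·39 = 51.
High-quality: elaborate interior gives 45 − 10 = 35; plain interior gives 51 − 0 = 51. Deviates. ✗
Low-quality: elaborate interior gives 45 − 13 = 32; plain interior gives 51 − 0 = 51. Deviates. ✗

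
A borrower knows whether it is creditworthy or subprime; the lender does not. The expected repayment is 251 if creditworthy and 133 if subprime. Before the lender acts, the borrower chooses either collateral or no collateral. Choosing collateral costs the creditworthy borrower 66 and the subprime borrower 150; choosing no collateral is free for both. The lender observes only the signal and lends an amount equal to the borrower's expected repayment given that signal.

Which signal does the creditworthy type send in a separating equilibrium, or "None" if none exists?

collateral

Try creditworthy → collateral, subprime → no collateral:
  Under separation the lender infers type exactly: collateral → creditworthy (pays 251), no collateral → subprime (pays 133).
  Creditworthy: collateral gives 251 − 66 = 185; no collateral gives 133 − 0 = 133. No deviation. ✓
  Subprime: no collateral gives 133 − 0 = 133; collateral gives 251 − 150 = 101. No deviation. ✓
Both hold — the creditworthy type sends collateral.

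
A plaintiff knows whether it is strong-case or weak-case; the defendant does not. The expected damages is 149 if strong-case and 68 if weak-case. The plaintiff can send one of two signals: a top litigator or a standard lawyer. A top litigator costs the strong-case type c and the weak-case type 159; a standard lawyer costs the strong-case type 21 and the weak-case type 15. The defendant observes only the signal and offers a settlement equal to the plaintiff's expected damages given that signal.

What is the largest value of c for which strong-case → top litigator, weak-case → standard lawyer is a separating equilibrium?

Under separation: top litigator → strong-case (pays 149); standard lawyer → weak-case (pays 68).
Weak-case: 68 − 15 = 53 ≥ 149 − 159 = -10. Holds regardless of c. ✓
Strong-case: 149 − c ≥ 68 − 21, so c ≤ 149 − 47 = 102.

102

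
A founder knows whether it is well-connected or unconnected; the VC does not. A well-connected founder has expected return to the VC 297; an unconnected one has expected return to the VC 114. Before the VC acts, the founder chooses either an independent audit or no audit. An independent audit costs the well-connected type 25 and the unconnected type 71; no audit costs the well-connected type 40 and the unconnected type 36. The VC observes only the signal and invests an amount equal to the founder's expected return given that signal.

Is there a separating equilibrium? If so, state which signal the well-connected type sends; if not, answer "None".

Try well-connected → audit, unconnected → no audit:
  Under separation the VC infers type exactly: audit → well-connected (pays 297), no audit → unconnected (pays 114).
  Well-connected: audit gives 297 − 25 = 272; no audit gives 114 − 40 = 74. No deviation. ✓
  Unconnected: no audit gives 114 − 36 = 78; audit gives 297 − 71 = 226. Would deviate. ✗
Try well-connected → no audit, unconnected → audit:
  Under separation the VC infers type exactly: no audit → well-connected (pays 297), audit → unconnected (pays 114).
  Well-connected: no audit gives 297 − 40 = 257; audit gives 114 − 25 = 89. No deviation. ✓
  Unconnected: audit gives 114 − 71 = 43; no audit gives 297 − 36 = 261. Would deviate. ✗
Neither assignment is incentive-compatible.

None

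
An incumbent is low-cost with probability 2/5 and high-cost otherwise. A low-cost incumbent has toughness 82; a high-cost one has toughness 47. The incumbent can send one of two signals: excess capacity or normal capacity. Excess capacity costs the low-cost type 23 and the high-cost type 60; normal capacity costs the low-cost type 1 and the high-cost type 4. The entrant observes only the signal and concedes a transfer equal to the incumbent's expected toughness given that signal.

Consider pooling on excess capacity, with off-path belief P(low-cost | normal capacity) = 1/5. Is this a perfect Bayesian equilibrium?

No

At the pooled signal (excess capacity) the entrant holds the prior 2/5 and pays 2/5·82 + 3/5·47 = 61. Off-path (normal capacity) belief 1/5 gives 1/5·82 + 4/5·47 = 54.
Low-cost: excess capacity gives 61 − 23 = 38; normal capacity gives 54 − 1 = 53. Deviates. ✗
High-cost: excess capacity gives 61 − 60 = 1; normal capacity gives 54 − 4 = 50. Deviates. ✗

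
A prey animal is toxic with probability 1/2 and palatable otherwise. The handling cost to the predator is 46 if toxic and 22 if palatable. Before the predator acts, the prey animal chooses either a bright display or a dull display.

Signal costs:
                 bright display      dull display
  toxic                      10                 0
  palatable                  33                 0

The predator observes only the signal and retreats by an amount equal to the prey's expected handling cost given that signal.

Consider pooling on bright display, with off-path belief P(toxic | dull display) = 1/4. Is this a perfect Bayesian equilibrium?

On the equilibrium path (bright display) the predator holds the prior 1/2 and pays 1/2·46 + 1/2·22 = 34. Off-path (dull display) belief 1/4 gives 1/4·46 + 3/4·22 = 28.
Toxic: bright display gives 34 − 10 = 24; dull display gives 28 − 0 = 28. Deviates. ✗
Palatable: bright display gives 34 − 33 = 1; dull display gives 28 − 0 = 28. Deviates. ✗

No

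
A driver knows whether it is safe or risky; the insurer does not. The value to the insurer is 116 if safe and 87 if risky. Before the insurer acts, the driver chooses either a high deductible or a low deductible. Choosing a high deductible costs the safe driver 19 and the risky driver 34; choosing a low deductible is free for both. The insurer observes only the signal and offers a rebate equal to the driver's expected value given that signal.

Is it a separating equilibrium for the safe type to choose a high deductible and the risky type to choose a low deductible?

Yes

Under separation the insurer infers type exactly: high deductible → safe (pays 116), low deductible → risky (pays 87).
Safe: high deductible gives 116 − 19 = 97; low deductible gives 87 − 0 = 87. No deviation. ✓
Risky: low deductible gives 87 − 0 = 87; high deductible gives 116 − 34 = 82. No deviation. ✓
Neither type gains from mimicking the other.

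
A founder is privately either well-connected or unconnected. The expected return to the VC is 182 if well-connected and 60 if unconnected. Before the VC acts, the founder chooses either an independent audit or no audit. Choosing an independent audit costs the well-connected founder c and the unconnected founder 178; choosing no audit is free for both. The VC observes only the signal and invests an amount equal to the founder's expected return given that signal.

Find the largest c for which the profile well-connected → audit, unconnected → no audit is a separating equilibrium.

122

Under separation: audit → well-connected (pays 182); no audit → unconnected (pays 60).
Unconnected: 60 − 0 = 60 ≥ 182 − 178 = 4. Holds regardless of c. ✓
Well-connected: 182 − c ≥ 60 − 0, so c ≤ 182 − 60 = 122.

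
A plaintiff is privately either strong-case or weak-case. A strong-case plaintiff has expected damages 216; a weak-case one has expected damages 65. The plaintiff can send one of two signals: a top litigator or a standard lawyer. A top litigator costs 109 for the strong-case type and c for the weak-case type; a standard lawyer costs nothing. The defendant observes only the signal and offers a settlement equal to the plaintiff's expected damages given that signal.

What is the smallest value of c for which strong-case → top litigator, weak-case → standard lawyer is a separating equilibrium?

Under separation: top litigator → strong-case (pays 216); standard lawyer → weak-case (pays 65).
Strong-case: 216 − 109 = 107 ≥ 65 − 0 = 65. Holds regardless of c. ✓
Weak-case: 65 − 0 ≥ 216 − c, so c ≥ 216 − 65 = 151.

151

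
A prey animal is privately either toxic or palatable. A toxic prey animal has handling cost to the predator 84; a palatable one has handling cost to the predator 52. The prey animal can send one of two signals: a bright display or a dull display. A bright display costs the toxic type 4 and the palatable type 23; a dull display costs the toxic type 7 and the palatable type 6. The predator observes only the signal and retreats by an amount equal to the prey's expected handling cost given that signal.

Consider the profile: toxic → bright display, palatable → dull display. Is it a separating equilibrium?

If types separate, bright display earns payment 84 and dull display earns 52.
Toxic: bright display gives 84 − 4 = 80; dull display gives 52 − 7 = 45. No deviation. ✓
Palatable: dull display gives 52 − 6 = 46; bright display gives 84 − 23 = 61. Would deviate. ✗

No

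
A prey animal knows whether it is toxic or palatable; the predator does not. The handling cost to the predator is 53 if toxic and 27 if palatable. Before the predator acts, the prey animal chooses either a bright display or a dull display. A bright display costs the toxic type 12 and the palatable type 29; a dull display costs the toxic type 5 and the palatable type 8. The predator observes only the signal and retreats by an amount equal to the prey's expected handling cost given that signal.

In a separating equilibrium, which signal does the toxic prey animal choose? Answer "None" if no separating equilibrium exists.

Try toxic → bright display, palatable → dull display:
  If types separate, bright display earns payment 53 and dull display earns 27.
  Toxic: bright display gives 53 − 12 = 41; dull display gives 27 − 5 = 22. No deviation. ✓
  Palatable: dull display gives 27 − 8 = 19; bright display gives 53 − 29 = 24. Would deviate. ✗
Try toxic → dull display, palatable → bright display:
  If types separate, dull display earns payment 53 and bright display earns 27.
  Toxic: dull display gives 53 − 5 = 48; bright display gives 27 − 12 = 15. No deviation. ✓
  Palatable: bright display gives 27 − 29 = -2; dull display gives 53 − 8 = 45. Would deviate. ✗
Neither assignment is incentive-compatible.

None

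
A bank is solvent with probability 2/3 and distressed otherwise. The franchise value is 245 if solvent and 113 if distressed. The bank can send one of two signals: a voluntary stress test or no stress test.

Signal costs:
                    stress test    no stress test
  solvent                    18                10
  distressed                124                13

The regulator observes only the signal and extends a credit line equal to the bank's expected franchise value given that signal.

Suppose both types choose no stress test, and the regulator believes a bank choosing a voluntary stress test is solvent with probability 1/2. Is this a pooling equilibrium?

At the pooled signal (no stress test) the regulator holds the prior 2/3 and pays 2/3·245 + 1/3·113 = 201. Off-path (stress test) belief 1/2 gives 1/2·245 + 1/2·113 = 179.
Solvent: no stress test gives 201 − 10 = 191; stress test gives 179 − 18 = 161. Stays. ✓
Distressed: no stress test gives 201 − 13 = 188; stress test gives 179 − 124 = 55. Stays. ✓

Yes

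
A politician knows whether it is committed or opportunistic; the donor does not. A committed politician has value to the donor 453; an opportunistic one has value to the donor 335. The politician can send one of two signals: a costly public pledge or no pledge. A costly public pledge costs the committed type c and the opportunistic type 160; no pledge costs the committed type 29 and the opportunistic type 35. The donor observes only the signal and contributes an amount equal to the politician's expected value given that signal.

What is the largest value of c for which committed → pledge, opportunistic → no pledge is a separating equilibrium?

Under separation: pledge → committed (pays 453); no pledge → opportunistic (pays 335).
Opportunistic: 335 − 35 = 300 ≥ 453 − 160 = 293. Holds regardless of c. ✓
Committed: 453 − c ≥ 335 − 29, so c ≤ 453 − 306 = 147.

147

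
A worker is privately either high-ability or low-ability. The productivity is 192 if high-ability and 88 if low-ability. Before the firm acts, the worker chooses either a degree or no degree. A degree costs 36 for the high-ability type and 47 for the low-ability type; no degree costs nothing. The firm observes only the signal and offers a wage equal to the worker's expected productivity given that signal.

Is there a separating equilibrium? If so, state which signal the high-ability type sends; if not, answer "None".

Try high-ability → degree, low-ability → no degree:
  If types separate, degree earns payment 192 and no degree earns 88.
  High-ability: degree gives 192 − 36 = 156; no degree gives 88 − 0 = 88. No deviation. ✓
  Low-ability: no degree gives 88 − 0 = 88; degree gives 192 − 47 = 145. Would deviate. ✗
Try high-ability → no degree, low-ability → degree:
  If types separate, no degree earns payment 192 and degree earns 88.
  High-ability: no degree gives 192 − 0 = 192; degree gives 88 − 36 = 52. No deviation. ✓
  Low-ability: degree gives 88 − 47 = 41; no degree gives 192 − 0 = 192. Would deviate. ✗
Neither assignment is incentive-compatible.

None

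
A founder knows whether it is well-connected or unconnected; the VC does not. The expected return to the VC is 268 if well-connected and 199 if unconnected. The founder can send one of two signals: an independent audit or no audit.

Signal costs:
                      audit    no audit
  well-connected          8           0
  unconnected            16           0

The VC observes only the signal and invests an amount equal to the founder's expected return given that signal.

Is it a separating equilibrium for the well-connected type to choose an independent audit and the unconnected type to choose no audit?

No

Under separation the VC infers type exactly: audit → well-connected (pays 268), no audit → unconnected (pays 199).
Well-connected: audit gives 268 − 8 = 260; no audit gives 199 − 0 = 199. No deviation. ✓
Unconnected: no audit gives 199 − 0 = 199; audit gives 268 − 16 = 252. Would deviate. ✗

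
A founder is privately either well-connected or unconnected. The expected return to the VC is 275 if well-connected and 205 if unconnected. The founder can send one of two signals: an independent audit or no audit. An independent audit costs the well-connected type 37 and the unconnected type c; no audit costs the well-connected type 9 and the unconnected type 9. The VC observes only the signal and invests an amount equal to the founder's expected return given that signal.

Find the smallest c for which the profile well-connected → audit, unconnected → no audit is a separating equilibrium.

79

Under separation: audit → well-connected (pays 275); no audit → unconnected (pays 205).
Well-connected: 275 − 37 = 238 ≥ 205 − 9 = 196. Holds regardless of c. ✓
Unconnected: 205 − 9 ≥ 275 − c, so c ≥ 275 − 196 = 79.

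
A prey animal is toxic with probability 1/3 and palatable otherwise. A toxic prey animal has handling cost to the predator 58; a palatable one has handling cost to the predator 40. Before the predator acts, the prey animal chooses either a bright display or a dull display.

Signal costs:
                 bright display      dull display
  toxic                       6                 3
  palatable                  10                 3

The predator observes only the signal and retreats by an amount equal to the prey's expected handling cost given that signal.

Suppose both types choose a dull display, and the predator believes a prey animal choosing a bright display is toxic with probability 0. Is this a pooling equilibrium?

Yes

On the equilibrium path (dull display) the predator holds the prior 1/3 and pays 1/3·58 + 2/3·40 = 46. Off-path (bright display) belief 0 gives 0·58 + 1·40 = 40.
Toxic: dull display gives 46 − 3 = 43; bright display gives 40 − 6 = 34. Stays. ✓
Palatable: dull display gives 46 − 3 = 43; bright display gives 40 − 10 = 30. Stays. ✓
Beliefs are Bayes-consistent on-path and both types best-respond.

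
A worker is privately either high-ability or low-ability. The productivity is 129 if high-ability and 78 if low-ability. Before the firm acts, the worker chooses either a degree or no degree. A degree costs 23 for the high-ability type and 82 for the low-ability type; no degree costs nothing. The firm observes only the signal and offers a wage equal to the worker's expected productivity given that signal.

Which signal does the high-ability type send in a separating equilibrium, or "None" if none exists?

degree

Try high-ability → degree, low-ability → no degree:
  If types separate, degree earns payment 129 and no degree earns 78.
  High-ability: degree gives 129 − 23 = 106; no degree gives 78 − 0 = 78. No deviation. ✓
  Low-ability: no degree gives 78 − 0 = 78; degree gives 129 − 82 = 47. No deviation. ✓
Both hold — the high-ability type sends degree.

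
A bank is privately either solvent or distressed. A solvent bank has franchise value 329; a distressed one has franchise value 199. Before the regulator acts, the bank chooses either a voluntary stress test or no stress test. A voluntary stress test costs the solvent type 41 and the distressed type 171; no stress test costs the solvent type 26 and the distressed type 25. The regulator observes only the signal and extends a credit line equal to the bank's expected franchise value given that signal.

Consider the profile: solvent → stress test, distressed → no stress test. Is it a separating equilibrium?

Yes

Under separation the regulator infers type exactly: stress test → solvent (pays 329), no stress test → distressed (pays 199).
Solvent: stress test gives 329 − 41 = 288; no stress test gives 199 − 26 = 173. No deviation. ✓
Distressed: no stress test gives 199 − 25 = 174; stress test gives 329 − 171 = 158. No deviation. ✓
Neither type gains from mimicking the other.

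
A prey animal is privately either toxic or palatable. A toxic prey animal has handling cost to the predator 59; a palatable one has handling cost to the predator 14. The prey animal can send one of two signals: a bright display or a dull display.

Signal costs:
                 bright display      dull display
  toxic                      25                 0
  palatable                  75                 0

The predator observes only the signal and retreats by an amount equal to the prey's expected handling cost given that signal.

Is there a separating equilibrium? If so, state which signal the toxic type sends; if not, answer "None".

Try toxic → bright display, palatable → dull display:
  Under separation the predator infers type exactly: bright display → toxic (pays 59), dull display → palatable (pays 14).
  Toxic: bright display gives 59 − 25 = 34; dull display gives 14 − 0 = 14. No deviation. ✓
  Palatable: dull display gives 14 − 0 = 14; bright display gives 59 − 75 = -16. No deviation. ✓
Both hold — the toxic type sends bright display.

bright display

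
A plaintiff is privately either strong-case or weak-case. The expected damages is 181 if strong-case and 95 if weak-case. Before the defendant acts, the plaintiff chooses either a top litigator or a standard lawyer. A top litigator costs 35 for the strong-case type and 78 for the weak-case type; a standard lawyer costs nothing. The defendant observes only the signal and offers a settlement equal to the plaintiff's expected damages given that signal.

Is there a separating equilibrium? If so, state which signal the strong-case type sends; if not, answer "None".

Try strong-case → top litigator, weak-case → standard lawyer:
  If types separate, top litigator earns payment 181 and standard lawyer earns 95.
  Strong-case: top litigator gives 181 − 35 = 146; standard lawyer gives 95 − 0 = 95. No deviation. ✓
  Weak-case: standard lawyer gives 95 − 0 = 95; top litigator gives 181 − 78 = 103. Would deviate. ✗
Try strong-case → standard lawyer, weak-case → top litigator:
  If types separate, standard lawyer earns payment 181 and top litigator earns 95.
  Strong-case: standard lawyer gives 181 − 0 = 181; top litigator gives 95 − 35 = 60. No deviation. ✓
  Weak-case: top litigator gives 95 − 78 = 17; standard lawyer gives 181 − 0 = 181. Would deviate. ✗
Neither assignment is incentive-compatible.

None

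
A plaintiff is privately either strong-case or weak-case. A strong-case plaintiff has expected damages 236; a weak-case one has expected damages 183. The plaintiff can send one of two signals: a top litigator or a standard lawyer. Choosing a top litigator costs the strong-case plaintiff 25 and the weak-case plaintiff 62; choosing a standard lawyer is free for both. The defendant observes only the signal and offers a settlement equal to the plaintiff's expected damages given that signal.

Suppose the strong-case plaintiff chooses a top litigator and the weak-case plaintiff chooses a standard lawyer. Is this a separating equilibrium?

If types separate, top litigator earns payment 236 and standard lawyer earns 183.
Strong-case: top litigator gives 236 − 25 = 211; standard lawyer gives 183 − 0 = 183. No deviation. ✓
Weak-case: standard lawyer gives 183 − 0 = 183; top litigator gives 236 − 62 = 174. No deviation. ✓
Both incentive constraints hold.

Yes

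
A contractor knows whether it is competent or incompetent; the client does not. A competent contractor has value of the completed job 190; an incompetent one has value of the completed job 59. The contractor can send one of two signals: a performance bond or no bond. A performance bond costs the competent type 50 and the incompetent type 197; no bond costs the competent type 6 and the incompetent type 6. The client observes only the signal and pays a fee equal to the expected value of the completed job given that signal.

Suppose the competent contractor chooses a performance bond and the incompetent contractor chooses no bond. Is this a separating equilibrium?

If types separate, bond earns payment 190 and no bond earns 59.
Competent: bond gives 190 − 50 = 140; no bond gives 59 − 6 = 53. No deviation. ✓
Incompetent: no bond gives 59 − 6 = 53; bond gives 190 − 197 = -7. No deviation. ✓
Both incentive constraints hold.

Yes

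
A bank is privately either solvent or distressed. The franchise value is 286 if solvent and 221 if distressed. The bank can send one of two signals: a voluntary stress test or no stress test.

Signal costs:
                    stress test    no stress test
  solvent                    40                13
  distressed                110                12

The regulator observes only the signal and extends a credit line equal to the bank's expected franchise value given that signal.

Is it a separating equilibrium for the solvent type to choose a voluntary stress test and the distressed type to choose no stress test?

Under separation the regulator infers type exactly: stress test → solvent (pays 286), no stress test → distressed (pays 221).
Solvent: stress test gives 286 − 40 = 246; no stress test gives 221 − 13 = 208. No deviation. ✓
Distressed: no stress test gives 221 − 12 = 209; stress test gives 286 − 110 = 176. No deviation. ✓
Neither type gains from mimicking the other.

Yes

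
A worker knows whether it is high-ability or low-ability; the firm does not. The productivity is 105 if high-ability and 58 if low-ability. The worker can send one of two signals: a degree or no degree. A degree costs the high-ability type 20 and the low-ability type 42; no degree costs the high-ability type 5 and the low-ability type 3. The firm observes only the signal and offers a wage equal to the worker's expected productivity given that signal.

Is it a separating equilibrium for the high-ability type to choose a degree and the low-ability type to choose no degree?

Under separation the firm infers type exactly: degree → high-ability (pays 105), no degree → low-ability (pays 58).
High-ability: degree gives 105 − 20 = 85; no degree gives 58 − 5 = 53. No deviation. ✓
Low-ability: no degree gives 58 − 3 = 55; degree gives 105 − 42 = 63. Would deviate. ✗

No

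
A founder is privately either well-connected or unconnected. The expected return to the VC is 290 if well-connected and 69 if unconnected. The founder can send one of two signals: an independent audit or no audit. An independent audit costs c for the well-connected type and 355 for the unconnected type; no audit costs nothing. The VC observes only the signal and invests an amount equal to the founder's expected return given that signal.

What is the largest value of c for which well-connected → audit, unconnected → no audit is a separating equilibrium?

221

Under separation: audit → well-connected (pays 290); no audit → unconnected (pays 69).
Unconnected: 69 − 0 = 69 ≥ 290 − 355 = -65. Holds regardless of c. ✓
Well-connected: 290 − c ≥ 69 − 0, so c ≤ 290 − 69 = 221.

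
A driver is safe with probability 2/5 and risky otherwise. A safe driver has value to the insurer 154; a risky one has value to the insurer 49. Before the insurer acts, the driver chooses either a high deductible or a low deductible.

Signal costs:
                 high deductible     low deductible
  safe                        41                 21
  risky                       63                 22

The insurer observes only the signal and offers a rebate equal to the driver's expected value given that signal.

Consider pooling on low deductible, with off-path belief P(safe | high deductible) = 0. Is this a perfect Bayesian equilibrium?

At the pooled signal (low deductible) the insurer holds the prior 2/5 and pays 2/5·154 + 3/5·49 = 91. Off-path (high deductible) belief 0 gives 0·154 + 1·49 = 49.
Safe: low deductible gives 91 − 21 = 70; high deductible gives 49 − 41 = 8. Stays. ✓
Risky: low deductible gives 91 − 22 = 69; high deductible gives 49 − 63 = -14. Stays. ✓

Yes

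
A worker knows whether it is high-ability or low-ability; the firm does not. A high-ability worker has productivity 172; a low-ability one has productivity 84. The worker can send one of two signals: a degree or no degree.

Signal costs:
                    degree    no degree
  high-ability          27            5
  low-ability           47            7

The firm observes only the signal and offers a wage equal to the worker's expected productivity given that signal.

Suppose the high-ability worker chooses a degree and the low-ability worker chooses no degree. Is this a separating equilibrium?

No

If types separate, degree earns payment 172 and no degree earns 84.
High-ability: degree gives 172 − 27 = 145; no degree gives 84 − 5 = 79. No deviation. ✓
Low-ability: no degree gives 84 − 7 = 77; degree gives 172 − 47 = 125. Would deviate. ✗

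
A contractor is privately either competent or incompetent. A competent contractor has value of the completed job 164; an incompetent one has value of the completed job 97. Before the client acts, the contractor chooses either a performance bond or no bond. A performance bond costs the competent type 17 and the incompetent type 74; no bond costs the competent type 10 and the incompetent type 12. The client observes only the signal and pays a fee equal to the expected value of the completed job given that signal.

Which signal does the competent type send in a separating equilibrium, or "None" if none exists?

Try competent → bond, incompetent → no bond:
  If types separate, bond earns payment 164 and no bond earns 97.
  Competent: bond gives 164 − 17 = 147; no bond gives 97 − 10 = 87. No deviation. ✓
  Incompetent: no bond gives 97 − 12 = 85; bond gives 164 − 74 = 90. Would deviate. ✗
Try competent → no bond, incompetent → bond:
  If types separate, no bond earns payment 164 and bond earns 97.
  Competent: no bond gives 164 − 10 = 154; bond gives 97 − 17 = 80. No deviation. ✓
  Incompetent: bond gives 97 − 74 = 23; no bond gives 164 − 12 = 152. Would deviate. ✗
Neither assignment is incentive-compatible.

None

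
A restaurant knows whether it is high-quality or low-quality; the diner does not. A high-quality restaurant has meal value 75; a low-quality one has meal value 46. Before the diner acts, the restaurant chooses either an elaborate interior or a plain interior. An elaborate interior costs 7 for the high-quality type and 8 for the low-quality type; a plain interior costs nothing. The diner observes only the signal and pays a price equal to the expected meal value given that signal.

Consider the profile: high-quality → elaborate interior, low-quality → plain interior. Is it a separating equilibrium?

No

Under separation the diner infers type exactly: elaborate interior → high-quality (pays 75), plain interior → low-quality (pays 46).
High-quality: elaborate interior gives 75 − 7 = 68; plain interior gives 46 − 0 = 46. No deviation. ✓
Low-quality: plain interior gives 46 − 0 = 46; elaborate interior gives 75 − 8 = 67. Would deviate. ✗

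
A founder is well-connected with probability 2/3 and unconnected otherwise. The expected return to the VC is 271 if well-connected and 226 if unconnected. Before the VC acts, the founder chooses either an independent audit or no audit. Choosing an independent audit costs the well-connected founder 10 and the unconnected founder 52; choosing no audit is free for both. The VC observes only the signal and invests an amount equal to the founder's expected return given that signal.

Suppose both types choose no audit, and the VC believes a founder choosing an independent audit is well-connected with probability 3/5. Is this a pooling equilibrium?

At the pooled signal (no audit) the VC holds the prior 2/3 and pays 2/3·271 + 1/3·226 = 256. Off-path (audit) belief 3/5 gives 3/5·271 + 2/5·226 = 253.
Well-connected: no audit gives 256 − 0 = 256; audit gives 253 − 10 = 243. Stays. ✓
Unconnected: no audit gives 256 − 0 = 256; audit gives 253 − 52 = 201. Stays. ✓

Yes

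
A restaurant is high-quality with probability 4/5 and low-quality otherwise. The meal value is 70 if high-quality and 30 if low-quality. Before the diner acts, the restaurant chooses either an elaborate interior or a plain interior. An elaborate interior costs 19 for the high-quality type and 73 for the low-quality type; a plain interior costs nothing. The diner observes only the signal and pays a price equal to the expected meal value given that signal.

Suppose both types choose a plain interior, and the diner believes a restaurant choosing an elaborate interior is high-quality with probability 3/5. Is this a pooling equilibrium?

At the pooled signal (plain interior) the diner holds the prior 4/5 and pays 4/5·70 + 1/5·30 = 62. Off-path (elaborate interior) belief 3/5 gives 3/5·70 + 2/5·30 = 54.
High-quality: plain interior gives 62 − 0 = 62; elaborate interior gives 54 − 19 = 35. Stays. ✓
Low-quality: plain interior gives 62 − 0 = 62; elaborate interior gives 54 − 73 = -19. Stays. ✓

Yes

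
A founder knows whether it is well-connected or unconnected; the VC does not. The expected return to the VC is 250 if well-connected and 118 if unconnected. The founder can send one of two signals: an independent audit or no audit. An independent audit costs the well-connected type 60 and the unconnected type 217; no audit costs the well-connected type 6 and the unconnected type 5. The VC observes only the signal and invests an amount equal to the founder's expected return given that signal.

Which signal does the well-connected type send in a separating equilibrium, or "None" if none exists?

audit

Try well-connected → audit, unconnected → no audit:
  If types separate, audit earns payment 250 and no audit earns 118.
  Well-connected: audit gives 250 − 60 = 190; no audit gives 118 − 6 = 112. No deviation. ✓
  Unconnected: no audit gives 118 − 5 = 113; audit gives 250 − 217 = 33. No deviation. ✓
Both hold — the well-connected type sends audit.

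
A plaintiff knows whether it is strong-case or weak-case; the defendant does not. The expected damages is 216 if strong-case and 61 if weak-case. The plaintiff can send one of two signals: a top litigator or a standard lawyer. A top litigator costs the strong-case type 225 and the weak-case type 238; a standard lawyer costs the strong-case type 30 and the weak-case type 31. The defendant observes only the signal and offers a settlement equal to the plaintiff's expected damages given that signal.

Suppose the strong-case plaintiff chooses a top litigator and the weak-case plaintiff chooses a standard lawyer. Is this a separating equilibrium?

No

If types separate, top litigator earns payment 216 and standard lawyer earns 61.
Strong-case: top litigator gives 216 − 225 = -9; standard lawyer gives 61 − 30 = 31. Would deviate. ✗
Weak-case: standard lawyer gives 61 − 31 = 30; top litigator gives 216 − 238 = -22. No deviation. ✓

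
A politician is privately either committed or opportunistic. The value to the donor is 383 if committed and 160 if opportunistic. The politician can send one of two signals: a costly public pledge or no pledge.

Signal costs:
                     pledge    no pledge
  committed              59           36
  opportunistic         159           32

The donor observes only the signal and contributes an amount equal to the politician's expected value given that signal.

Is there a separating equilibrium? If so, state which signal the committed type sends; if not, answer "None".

None

Try committed → pledge, opportunistic → no pledge:
  Under separation the donor infers type exactly: pledge → committed (pays 383), no pledge → opportunistic (pays 160).
  Committed: pledge gives 383 − 59 = 324; no pledge gives 160 − 36 = 124. No deviation. ✓
  Opportunistic: no pledge gives 160 − 32 = 128; pledge gives 383 − 159 = 224. Would deviate. ✗
Try committed → no pledge, opportunistic → pledge:
  Under separation the donor infers type exactly: no pledge → committed (pays 383), pledge → opportunistic (pays 160).
  Committed: no pledge gives 383 − 36 = 347; pledge gives 160 − 59 = 101. No deviation. ✓
  Opportunistic: pledge gives 160 − 159 = 1; no pledge gives 383 − 32 = 351. Would deviate. ✗
Neither assignment is incentive-compatible.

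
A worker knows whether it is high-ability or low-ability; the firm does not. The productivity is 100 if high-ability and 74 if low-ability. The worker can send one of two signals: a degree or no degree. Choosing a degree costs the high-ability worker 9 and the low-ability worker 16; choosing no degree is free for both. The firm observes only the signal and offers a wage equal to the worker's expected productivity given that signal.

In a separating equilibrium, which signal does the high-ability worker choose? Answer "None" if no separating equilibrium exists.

Try high-ability → degree, low-ability → no degree:
  Under separation the firm infers type exactly: degree → high-ability (pays 100), no degree → low-ability (pays 74).
  High-ability: degree gives 100 − 9 = 91; no degree gives 74 − 0 = 74. No deviation. ✓
  Low-ability: no degree gives 74 − 0 = 74; degree gives 100 − 16 = 84. Would deviate. ✗
Try high-ability → no degree, low-ability → degree:
  Under separation the firm infers type exactly: no degree → high-ability (pays 100), degree → low-ability (pays 74).
  High-ability: no degree gives 100 − 0 = 100; degree gives 74 − 9 = 65. No deviation. ✓
  Low-ability: degree gives 74 − 16 = 58; no degree gives 100 − 0 = 100. Would deviate. ✗
Neither assignment is incentive-compatible.

None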